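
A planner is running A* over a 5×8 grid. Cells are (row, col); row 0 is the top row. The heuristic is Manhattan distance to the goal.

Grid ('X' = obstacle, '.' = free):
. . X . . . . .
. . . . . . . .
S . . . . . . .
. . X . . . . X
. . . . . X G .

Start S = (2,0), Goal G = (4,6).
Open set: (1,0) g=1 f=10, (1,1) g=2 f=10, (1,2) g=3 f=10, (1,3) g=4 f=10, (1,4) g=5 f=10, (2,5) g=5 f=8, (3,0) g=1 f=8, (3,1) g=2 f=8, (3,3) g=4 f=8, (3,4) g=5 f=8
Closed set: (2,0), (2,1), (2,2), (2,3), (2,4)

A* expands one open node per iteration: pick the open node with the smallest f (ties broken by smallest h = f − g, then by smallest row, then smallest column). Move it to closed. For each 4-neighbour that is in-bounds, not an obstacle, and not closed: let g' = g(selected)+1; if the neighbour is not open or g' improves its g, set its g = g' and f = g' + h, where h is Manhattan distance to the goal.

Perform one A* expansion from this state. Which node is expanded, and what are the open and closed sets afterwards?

step 1: expand (2,5) (f=8, h=3) → closed; open now [(1,0) g=1 f=10, (1,1) g=2 f=10, (1,2) g=3 f=10, (1,3) g=4 f=10, (1,4) g=5 f=10, (1,5) g=6 f=10, (2,6) g=6 f=8, (3,0) g=1 f=8, (3,1) g=2 f=8, (3,3) g=4 f=8, (3,4) g=5 f=8, (3,5) g=6 f=8]

expanded=(2,5); open=[(1,0) g=1 f=10, (1,1) g=2 f=10, (1,2) g=3 f=10, (1,3) g=4 f=10, (1,4) g=5 f=10, (1,5) g=6 f=10, (2,6) g=6 f=8, (3,0) g=1 f=8, (3,1) g=2 f=8, (3,3) g=4 f=8, (3,4) g=5 f=8, (3,5) g=6 f=8]; closed=[(2,0), (2,1), (2,2), (2,3), (2,4), (2,5)]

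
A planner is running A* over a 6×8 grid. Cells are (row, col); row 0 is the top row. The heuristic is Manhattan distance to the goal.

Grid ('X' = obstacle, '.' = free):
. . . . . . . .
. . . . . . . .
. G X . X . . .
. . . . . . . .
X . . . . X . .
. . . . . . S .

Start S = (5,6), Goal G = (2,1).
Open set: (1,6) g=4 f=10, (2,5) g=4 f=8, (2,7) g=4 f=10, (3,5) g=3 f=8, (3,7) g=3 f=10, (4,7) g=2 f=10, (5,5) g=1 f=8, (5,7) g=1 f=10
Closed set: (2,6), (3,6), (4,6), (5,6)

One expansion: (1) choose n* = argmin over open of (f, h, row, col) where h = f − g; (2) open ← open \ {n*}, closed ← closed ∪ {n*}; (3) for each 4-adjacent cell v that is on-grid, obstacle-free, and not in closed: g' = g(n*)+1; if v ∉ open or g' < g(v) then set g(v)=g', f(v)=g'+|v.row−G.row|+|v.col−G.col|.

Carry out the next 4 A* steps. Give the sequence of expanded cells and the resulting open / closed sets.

order=[(2,5) → (3,5) → (3,4) → (3,3)]; open=[(1,5) g=5 f=10, (1,6) g=4 f=10, (2,3) g=6 f=8, (2,7) g=4 f=10, (3,2) g=6 f=8, (3,7) g=3 f=10, (4,3) g=6 f=10, (4,4) g=5 f=10, (4,7) g=2 f=10, (5,5) g=1 f=8, (5,7) g=1 f=10]; closed=[(2,5), (2,6), (3,3), (3,4), (3,5), (3,6), (4,6), (5,6)]

step 1: expand (2,5) (f=8, h=4) → closed; open now [(1,5) g=5 f=10, (1,6) g=4 f=10, (2,7) g=4 f=10, (3,5) g=3 f=8, (3,7) g=3 f=10, (4,7) g=2 f=10, (5,5) g=1 f=8, (5,7) g=1 f=10]
step 2: expand (3,5) (f=8, h=5) → closed; open now [(1,5) g=5 f=10, (1,6) g=4 f=10, (2,7) g=4 f=10, (3,4) g=4 f=8, (3,7) g=3 f=10, (4,7) g=2 f=10, (5,5) g=1 f=8, (5,7) g=1 f=10]
step 3: expand (3,4) (f=8, h=4) → closed; open now [(1,5) g=5 f=10, (1,6) g=4 f=10, (2,7) g=4 f=10, (3,3) g=5 f=8, (3,7) g=3 f=10, (4,4) g=5 f=10, (4,7) g=2 f=10, (5,5) g=1 f=8, (5,7) g=1 f=10]
step 4: expand (3,3) (f=8, h=3) → closed; open now [(1,5) g=5 f=10, (1,6) g=4 f=10, (2,3) g=6 f=8, (2,7) g=4 f=10, (3,2) g=6 f=8, (3,7) g=3 f=10, (4,3) g=6 f=10, (4,4) g=5 f=10, (4,7) g=2 f=10, (5,5) g=1 f=8, (5,7) g=1 f=10]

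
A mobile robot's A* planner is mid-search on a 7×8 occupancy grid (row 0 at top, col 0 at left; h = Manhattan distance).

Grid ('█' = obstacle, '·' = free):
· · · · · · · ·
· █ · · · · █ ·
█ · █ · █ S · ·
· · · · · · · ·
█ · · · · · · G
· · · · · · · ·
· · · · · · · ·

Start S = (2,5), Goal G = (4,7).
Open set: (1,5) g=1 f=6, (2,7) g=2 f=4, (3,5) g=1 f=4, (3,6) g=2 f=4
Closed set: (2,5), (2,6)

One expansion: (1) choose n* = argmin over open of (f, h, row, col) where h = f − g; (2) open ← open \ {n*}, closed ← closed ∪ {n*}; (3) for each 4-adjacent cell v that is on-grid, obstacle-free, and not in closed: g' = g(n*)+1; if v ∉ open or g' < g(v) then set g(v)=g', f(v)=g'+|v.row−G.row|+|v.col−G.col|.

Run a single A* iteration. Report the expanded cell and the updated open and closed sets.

step 1: expand (2,7) (f=4, h=2) → closed; open now [(1,5) g=1 f=6, (1,7) g=3 f=6, (3,5) g=1 f=4, (3,6) g=2 f=4, (3,7) g=3 f=4]

expanded=(2,7); open=[(1,5) g=1 f=6, (1,7) g=3 f=6, (3,5) g=1 f=4, (3,6) g=2 f=4, (3,7) g=3 f=4]; closed=[(2,5), (2,6), (2,7)]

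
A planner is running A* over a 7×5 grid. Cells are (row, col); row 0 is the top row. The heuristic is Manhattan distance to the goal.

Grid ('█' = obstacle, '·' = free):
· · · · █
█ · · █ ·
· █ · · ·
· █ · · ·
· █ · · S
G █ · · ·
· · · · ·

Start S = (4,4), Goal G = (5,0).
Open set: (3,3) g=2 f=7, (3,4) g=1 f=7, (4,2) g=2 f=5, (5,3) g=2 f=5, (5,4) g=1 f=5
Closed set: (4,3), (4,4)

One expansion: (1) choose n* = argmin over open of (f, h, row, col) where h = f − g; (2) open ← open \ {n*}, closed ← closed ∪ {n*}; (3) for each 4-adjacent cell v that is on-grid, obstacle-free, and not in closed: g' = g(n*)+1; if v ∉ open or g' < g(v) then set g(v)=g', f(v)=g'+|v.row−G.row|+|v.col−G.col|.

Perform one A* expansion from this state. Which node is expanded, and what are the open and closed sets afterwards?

expanded=(4,2); open=[(3,2) g=3 f=7, (3,3) g=2 f=7, (3,4) g=1 f=7, (5,2) g=3 f=5, (5,3) g=2 f=5, (5,4) g=1 f=5]; closed=[(4,2), (4,3), (4,4)]

step 1: expand (4,2) (f=5, h=3) → closed; open now [(3,2) g=3 f=7, (3,3) g=2 f=7, (3,4) g=1 f=7, (5,2) g=3 f=5, (5,3) g=2 f=5, (5,4) g=1 f=5]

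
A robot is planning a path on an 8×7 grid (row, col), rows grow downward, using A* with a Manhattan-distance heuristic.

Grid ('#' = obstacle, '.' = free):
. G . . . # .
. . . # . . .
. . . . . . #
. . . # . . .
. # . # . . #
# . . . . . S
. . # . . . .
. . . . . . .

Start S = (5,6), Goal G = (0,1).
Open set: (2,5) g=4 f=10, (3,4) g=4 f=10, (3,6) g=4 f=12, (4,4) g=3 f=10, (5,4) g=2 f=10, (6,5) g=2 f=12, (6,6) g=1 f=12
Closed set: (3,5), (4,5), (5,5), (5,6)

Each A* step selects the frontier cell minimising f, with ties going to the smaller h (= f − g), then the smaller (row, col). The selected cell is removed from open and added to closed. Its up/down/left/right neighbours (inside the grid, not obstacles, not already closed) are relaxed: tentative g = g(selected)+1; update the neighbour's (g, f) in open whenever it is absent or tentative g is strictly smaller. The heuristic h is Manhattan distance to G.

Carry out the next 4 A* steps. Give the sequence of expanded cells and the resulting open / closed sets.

order=[(2,5) → (1,5) → (1,4) → (0,4)]; open=[(0,3) g=8 f=10, (1,6) g=6 f=12, (2,4) g=5 f=10, (3,4) g=4 f=10, (3,6) g=4 f=12, (4,4) g=3 f=10, (5,4) g=2 f=10, (6,5) g=2 f=12, (6,6) g=1 f=12]; closed=[(0,4), (1,4), (1,5), (2,5), (3,5), (4,5), (5,5), (5,6)]

step 1: expand (2,5) (f=10, h=6) → closed; open now [(1,5) g=5 f=10, (2,4) g=5 f=10, (3,4) g=4 f=10, (3,6) g=4 f=12, (4,4) g=3 f=10, (5,4) g=2 f=10, (6,5) g=2 f=12, (6,6) g=1 f=12]
step 2: expand (1,5) (f=10, h=5) → closed; open now [(1,4) g=6 f=10, (1,6) g=6 f=12, (2,4) g=5 f=10, (3,4) g=4 f=10, (3,6) g=4 f=12, (4,4) g=3 f=10, (5,4) g=2 f=10, (6,5) g=2 f=12, (6,6) g=1 f=12]
step 3: expand (1,4) (f=10, h=4) → closed; open now [(0,4) g=7 f=10, (1,6) g=6 f=12, (2,4) g=5 f=10, (3,4) g=4 f=10, (3,6) g=4 f=12, (4,4) g=3 f=10, (5,4) g=2 f=10, (6,5) g=2 f=12, (6,6) g=1 f=12]
step 4: expand (0,4) (f=10, h=3) → closed; open now [(0,3) g=8 f=10, (1,6) g=6 f=12, (2,4) g=5 f=10, (3,4) g=4 f=10, (3,6) g=4 f=12, (4,4) g=3 f=10, (5,4) g=2 f=10, (6,5) g=2 f=12, (6,6) g=1 f=12]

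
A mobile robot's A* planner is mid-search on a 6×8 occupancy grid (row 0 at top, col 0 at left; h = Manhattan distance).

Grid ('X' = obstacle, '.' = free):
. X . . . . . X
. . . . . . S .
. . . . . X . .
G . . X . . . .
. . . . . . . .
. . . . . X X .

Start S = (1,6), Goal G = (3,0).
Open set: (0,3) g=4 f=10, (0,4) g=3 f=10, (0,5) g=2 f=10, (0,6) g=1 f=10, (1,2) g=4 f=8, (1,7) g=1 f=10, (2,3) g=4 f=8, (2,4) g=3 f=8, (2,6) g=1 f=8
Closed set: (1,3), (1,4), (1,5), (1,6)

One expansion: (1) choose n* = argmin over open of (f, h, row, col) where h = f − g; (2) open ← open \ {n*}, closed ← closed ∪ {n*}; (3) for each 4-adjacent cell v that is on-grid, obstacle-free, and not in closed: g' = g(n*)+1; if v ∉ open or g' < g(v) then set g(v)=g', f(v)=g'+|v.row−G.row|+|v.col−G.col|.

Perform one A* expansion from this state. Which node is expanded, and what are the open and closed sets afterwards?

expanded=(1,2); open=[(0,2) g=5 f=10, (0,3) g=4 f=10, (0,4) g=3 f=10, (0,5) g=2 f=10, (0,6) g=1 f=10, (1,1) g=5 f=8, (1,7) g=1 f=10, (2,2) g=5 f=8, (2,3) g=4 f=8, (2,4) g=3 f=8, (2,6) g=1 f=8]; closed=[(1,2), (1,3), (1,4), (1,5), (1,6)]

step 1: expand (1,2) (f=8, h=4) → closed; open now [(0,2) g=5 f=10, (0,3) g=4 f=10, (0,4) g=3 f=10, (0,5) g=2 f=10, (0,6) g=1 f=10, (1,1) g=5 f=8, (1,7) g=1 f=10, (2,2) g=5 f=8, (2,3) g=4 f=8, (2,4) g=3 f=8, (2,6) g=1 f=8]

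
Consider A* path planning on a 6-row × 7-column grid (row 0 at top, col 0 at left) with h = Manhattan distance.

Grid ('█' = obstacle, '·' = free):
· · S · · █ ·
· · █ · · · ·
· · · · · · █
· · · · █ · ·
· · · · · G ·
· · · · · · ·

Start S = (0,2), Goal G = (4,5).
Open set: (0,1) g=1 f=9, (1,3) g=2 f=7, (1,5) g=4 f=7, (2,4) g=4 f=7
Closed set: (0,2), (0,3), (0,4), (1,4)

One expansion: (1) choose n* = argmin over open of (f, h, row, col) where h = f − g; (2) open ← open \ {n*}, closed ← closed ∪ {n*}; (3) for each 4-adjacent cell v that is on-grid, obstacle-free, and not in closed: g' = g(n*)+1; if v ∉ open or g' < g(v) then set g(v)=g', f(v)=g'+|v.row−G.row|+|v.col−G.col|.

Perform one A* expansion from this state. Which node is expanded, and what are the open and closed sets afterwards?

step 1: expand (1,5) (f=7, h=3) → closed; open now [(0,1) g=1 f=9, (1,3) g=2 f=7, (1,6) g=5 f=9, (2,4) g=4 f=7, (2,5) g=5 f=7]

expanded=(1,5); open=[(0,1) g=1 f=9, (1,3) g=2 f=7, (1,6) g=5 f=9, (2,4) g=4 f=7, (2,5) g=5 f=7]; closed=[(0,2), (0,3), (0,4), (1,4), (1,5)]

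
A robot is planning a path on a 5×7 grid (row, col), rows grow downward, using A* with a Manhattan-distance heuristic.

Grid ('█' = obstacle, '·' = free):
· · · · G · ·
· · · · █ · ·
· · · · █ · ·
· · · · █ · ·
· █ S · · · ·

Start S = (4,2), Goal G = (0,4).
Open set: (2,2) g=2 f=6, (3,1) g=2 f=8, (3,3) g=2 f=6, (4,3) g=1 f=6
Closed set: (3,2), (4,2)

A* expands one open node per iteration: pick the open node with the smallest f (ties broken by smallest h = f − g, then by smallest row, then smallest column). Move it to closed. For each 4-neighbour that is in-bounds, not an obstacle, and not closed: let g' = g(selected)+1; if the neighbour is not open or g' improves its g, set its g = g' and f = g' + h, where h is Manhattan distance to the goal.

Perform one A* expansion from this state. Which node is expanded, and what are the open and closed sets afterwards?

step 1: expand (2,2) (f=6, h=4) → closed; open now [(1,2) g=3 f=6, (2,1) g=3 f=8, (2,3) g=3 f=6, (3,1) g=2 f=8, (3,3) g=2 f=6, (4,3) g=1 f=6]

expanded=(2,2); open=[(1,2) g=3 f=6, (2,1) g=3 f=8, (2,3) g=3 f=6, (3,1) g=2 f=8, (3,3) g=2 f=6, (4,3) g=1 f=6]; closed=[(2,2), (3,2), (4,2)]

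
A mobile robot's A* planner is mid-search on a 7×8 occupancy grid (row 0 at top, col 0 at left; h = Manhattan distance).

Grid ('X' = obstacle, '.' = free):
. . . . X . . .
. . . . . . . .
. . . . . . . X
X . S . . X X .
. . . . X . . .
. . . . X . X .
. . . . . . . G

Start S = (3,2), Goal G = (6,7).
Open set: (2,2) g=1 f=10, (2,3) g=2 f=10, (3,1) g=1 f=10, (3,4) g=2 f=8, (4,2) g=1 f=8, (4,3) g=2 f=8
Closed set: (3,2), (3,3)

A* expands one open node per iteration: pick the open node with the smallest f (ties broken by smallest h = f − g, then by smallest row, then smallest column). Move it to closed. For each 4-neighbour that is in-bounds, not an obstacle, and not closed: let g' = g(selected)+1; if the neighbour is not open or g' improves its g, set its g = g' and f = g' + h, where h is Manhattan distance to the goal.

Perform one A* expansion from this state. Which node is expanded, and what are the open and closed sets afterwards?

step 1: expand (3,4) (f=8, h=6) → closed; open now [(2,2) g=1 f=10, (2,3) g=2 f=10, (2,4) g=3 f=10, (3,1) g=1 f=10, (4,2) g=1 f=8, (4,3) g=2 f=8]

expanded=(3,4); open=[(2,2) g=1 f=10, (2,3) g=2 f=10, (2,4) g=3 f=10, (3,1) g=1 f=10, (4,2) g=1 f=8, (4,3) g=2 f=8]; closed=[(3,2), (3,3), (3,4)]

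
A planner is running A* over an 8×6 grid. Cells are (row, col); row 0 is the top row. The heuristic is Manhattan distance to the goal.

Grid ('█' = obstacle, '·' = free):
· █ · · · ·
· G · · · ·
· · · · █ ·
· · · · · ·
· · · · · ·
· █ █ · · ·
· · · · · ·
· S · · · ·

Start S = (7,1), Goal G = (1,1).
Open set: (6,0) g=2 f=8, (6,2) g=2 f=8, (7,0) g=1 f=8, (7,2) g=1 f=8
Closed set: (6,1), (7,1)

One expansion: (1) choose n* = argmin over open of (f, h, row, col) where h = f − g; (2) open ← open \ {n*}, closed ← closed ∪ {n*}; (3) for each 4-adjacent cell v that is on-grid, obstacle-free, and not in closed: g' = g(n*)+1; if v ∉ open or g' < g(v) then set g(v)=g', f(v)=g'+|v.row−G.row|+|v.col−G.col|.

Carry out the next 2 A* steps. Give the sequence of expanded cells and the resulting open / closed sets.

order=[(6,0) → (5,0)]; open=[(4,0) g=4 f=8, (6,2) g=2 f=8, (7,0) g=1 f=8, (7,2) g=1 f=8]; closed=[(5,0), (6,0), (6,1), (7,1)]

step 1: expand (6,0) (f=8, h=6) → closed; open now [(5,0) g=3 f=8, (6,2) g=2 f=8, (7,0) g=1 f=8, (7,2) g=1 f=8]
step 2: expand (5,0) (f=8, h=5) → closed; open now [(4,0) g=4 f=8, (6,2) g=2 f=8, (7,0) g=1 f=8, (7,2) g=1 f=8]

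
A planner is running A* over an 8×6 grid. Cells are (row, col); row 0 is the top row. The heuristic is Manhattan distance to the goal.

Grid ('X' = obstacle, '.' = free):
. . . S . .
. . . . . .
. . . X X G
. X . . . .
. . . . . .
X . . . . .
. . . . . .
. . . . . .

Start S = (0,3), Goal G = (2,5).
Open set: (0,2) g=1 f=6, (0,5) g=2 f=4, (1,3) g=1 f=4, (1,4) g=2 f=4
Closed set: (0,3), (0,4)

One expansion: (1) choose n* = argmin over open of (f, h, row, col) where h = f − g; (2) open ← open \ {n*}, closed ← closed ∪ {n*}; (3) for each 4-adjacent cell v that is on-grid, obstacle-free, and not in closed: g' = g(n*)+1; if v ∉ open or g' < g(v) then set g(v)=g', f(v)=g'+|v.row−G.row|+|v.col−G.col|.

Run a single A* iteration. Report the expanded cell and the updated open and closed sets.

step 1: expand (0,5) (f=4, h=2) → closed; open now [(0,2) g=1 f=6, (1,3) g=1 f=4, (1,4) g=2 f=4, (1,5) g=3 f=4]

expanded=(0,5); open=[(0,2) g=1 f=6, (1,3) g=1 f=4, (1,4) g=2 f=4, (1,5) g=3 f=4]; closed=[(0,3), (0,4), (0,5)]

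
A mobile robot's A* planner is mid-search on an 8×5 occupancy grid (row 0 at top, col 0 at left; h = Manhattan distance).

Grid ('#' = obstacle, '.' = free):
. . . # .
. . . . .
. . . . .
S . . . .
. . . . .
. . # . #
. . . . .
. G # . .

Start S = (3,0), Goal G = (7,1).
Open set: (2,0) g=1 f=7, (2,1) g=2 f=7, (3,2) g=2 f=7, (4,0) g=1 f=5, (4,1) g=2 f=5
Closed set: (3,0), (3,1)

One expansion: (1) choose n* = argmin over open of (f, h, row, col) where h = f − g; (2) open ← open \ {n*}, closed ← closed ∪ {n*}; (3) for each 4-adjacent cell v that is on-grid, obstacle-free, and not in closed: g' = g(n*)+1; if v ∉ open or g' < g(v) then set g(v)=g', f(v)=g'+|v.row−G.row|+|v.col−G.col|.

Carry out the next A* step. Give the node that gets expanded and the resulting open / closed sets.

step 1: expand (4,1) (f=5, h=3) → closed; open now [(2,0) g=1 f=7, (2,1) g=2 f=7, (3,2) g=2 f=7, (4,0) g=1 f=5, (4,2) g=3 f=7, (5,1) g=3 f=5]

expanded=(4,1); open=[(2,0) g=1 f=7, (2,1) g=2 f=7, (3,2) g=2 f=7, (4,0) g=1 f=5, (4,2) g=3 f=7, (5,1) g=3 f=5]; closed=[(3,0), (3,1), (4,1)]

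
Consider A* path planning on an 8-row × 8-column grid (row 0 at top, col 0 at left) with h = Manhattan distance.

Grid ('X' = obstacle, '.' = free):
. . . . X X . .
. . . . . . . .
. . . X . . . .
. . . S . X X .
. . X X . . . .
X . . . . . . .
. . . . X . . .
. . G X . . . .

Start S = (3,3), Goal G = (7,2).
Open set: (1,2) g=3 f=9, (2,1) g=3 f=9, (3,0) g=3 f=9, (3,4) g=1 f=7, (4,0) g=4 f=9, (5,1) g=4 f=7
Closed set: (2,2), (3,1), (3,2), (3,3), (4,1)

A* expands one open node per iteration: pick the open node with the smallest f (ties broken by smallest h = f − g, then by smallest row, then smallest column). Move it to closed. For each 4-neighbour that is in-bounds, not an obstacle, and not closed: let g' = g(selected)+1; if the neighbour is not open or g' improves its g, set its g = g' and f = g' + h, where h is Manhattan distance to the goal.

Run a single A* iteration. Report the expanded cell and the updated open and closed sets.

step 1: expand (5,1) (f=7, h=3) → closed; open now [(1,2) g=3 f=9, (2,1) g=3 f=9, (3,0) g=3 f=9, (3,4) g=1 f=7, (4,0) g=4 f=9, (5,2) g=5 f=7, (6,1) g=5 f=7]

expanded=(5,1); open=[(1,2) g=3 f=9, (2,1) g=3 f=9, (3,0) g=3 f=9, (3,4) g=1 f=7, (4,0) g=4 f=9, (5,2) g=5 f=7, (6,1) g=5 f=7]; closed=[(2,2), (3,1), (3,2), (3,3), (4,1), (5,1)]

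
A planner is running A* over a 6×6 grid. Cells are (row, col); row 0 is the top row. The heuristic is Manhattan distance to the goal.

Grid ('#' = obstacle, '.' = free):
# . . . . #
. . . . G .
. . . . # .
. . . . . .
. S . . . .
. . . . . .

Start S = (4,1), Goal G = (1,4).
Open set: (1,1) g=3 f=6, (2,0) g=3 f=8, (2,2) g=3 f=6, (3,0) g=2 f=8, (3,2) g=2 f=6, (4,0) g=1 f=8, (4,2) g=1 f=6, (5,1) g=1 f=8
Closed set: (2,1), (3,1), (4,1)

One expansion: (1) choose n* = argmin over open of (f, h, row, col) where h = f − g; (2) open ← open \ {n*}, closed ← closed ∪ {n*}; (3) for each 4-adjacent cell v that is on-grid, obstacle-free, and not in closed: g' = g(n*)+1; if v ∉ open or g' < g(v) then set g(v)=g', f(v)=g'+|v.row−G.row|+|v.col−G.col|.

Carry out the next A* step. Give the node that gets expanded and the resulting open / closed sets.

step 1: expand (1,1) (f=6, h=3) → closed; open now [(0,1) g=4 f=8, (1,0) g=4 f=8, (1,2) g=4 f=6, (2,0) g=3 f=8, (2,2) g=3 f=6, (3,0) g=2 f=8, (3,2) g=2 f=6, (4,0) g=1 f=8, (4,2) g=1 f=6, (5,1) g=1 f=8]

expanded=(1,1); open=[(0,1) g=4 f=8, (1,0) g=4 f=8, (1,2) g=4 f=6, (2,0) g=3 f=8, (2,2) g=3 f=6, (3,0) g=2 f=8, (3,2) g=2 f=6, (4,0) g=1 f=8, (4,2) g=1 f=6, (5,1) g=1 f=8]; closed=[(1,1), (2,1), (3,1), (4,1)]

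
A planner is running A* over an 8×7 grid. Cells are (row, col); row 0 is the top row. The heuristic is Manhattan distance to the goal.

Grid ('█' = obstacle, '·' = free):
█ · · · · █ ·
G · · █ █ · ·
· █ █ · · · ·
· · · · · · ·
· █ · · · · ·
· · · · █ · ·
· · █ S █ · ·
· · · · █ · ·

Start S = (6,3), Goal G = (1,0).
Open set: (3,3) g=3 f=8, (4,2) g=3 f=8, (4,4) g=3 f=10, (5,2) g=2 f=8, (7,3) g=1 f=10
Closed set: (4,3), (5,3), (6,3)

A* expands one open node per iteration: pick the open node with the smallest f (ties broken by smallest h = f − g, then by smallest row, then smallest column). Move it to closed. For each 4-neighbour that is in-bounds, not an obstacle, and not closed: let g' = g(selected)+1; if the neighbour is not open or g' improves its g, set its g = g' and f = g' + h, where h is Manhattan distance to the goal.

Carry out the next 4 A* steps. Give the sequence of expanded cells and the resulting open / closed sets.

step 1: expand (3,3) (f=8, h=5) → closed; open now [(2,3) g=4 f=8, (3,2) g=4 f=8, (3,4) g=4 f=10, (4,2) g=3 f=8, (4,4) g=3 f=10, (5,2) g=2 f=8, (7,3) g=1 f=10]
step 2: expand (2,3) (f=8, h=4) → closed; open now [(2,4) g=5 f=10, (3,2) g=4 f=8, (3,4) g=4 f=10, (4,2) g=3 f=8, (4,4) g=3 f=10, (5,2) g=2 f=8, (7,3) g=1 f=10]
step 3: expand (3,2) (f=8, h=4) → closed; open now [(2,4) g=5 f=10, (3,1) g=5 f=8, (3,4) g=4 f=10, (4,2) g=3 f=8, (4,4) g=3 f=10, (5,2) g=2 f=8, (7,3) g=1 f=10]
step 4: expand (3,1) (f=8, h=3) → closed; open now [(2,4) g=5 f=10, (3,0) g=6 f=8, (3,4) g=4 f=10, (4,2) g=3 f=8, (4,4) g=3 f=10, (5,2) g=2 f=8, (7,3) g=1 f=10]

order=[(3,3) → (2,3) → (3,2) → (3,1)]; open=[(2,4) g=5 f=10, (3,0) g=6 f=8, (3,4) g=4 f=10, (4,2) g=3 f=8, (4,4) g=3 f=10, (5,2) g=2 f=8, (7,3) g=1 f=10]; closed=[(2,3), (3,1), (3,2), (3,3), (4,3), (5,3), (6,3)]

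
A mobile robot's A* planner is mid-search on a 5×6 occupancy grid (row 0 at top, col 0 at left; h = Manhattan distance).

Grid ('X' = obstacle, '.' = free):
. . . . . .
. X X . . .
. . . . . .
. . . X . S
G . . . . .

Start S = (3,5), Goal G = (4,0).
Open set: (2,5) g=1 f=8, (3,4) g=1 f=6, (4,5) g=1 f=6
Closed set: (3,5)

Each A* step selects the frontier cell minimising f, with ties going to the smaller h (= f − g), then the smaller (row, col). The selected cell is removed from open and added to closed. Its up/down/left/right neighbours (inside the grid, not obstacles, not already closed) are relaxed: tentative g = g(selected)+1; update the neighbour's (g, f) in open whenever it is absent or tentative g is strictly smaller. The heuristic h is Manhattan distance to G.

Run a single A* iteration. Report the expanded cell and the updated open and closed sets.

step 1: expand (3,4) (f=6, h=5) → closed; open now [(2,4) g=2 f=8, (2,5) g=1 f=8, (4,4) g=2 f=6, (4,5) g=1 f=6]

expanded=(3,4); open=[(2,4) g=2 f=8, (2,5) g=1 f=8, (4,4) g=2 f=6, (4,5) g=1 f=6]; closed=[(3,4), (3,5)]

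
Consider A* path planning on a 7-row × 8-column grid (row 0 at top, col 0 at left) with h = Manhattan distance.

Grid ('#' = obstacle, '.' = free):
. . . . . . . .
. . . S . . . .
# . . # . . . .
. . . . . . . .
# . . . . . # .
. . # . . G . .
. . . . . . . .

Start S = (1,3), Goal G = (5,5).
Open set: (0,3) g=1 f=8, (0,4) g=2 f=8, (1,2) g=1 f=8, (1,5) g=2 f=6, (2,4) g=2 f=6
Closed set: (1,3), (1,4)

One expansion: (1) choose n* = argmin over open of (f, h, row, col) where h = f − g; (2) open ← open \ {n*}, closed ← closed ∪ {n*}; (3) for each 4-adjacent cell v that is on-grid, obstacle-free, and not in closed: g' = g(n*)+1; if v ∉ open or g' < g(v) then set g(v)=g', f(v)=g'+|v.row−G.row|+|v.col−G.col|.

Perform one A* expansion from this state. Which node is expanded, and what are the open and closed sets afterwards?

expanded=(1,5); open=[(0,3) g=1 f=8, (0,4) g=2 f=8, (0,5) g=3 f=8, (1,2) g=1 f=8, (1,6) g=3 f=8, (2,4) g=2 f=6, (2,5) g=3 f=6]; closed=[(1,3), (1,4), (1,5)]

step 1: expand (1,5) (f=6, h=4) → closed; open now [(0,3) g=1 f=8, (0,4) g=2 f=8, (0,5) g=3 f=8, (1,2) g=1 f=8, (1,6) g=3 f=8, (2,4) g=2 f=6, (2,5) g=3 f=6]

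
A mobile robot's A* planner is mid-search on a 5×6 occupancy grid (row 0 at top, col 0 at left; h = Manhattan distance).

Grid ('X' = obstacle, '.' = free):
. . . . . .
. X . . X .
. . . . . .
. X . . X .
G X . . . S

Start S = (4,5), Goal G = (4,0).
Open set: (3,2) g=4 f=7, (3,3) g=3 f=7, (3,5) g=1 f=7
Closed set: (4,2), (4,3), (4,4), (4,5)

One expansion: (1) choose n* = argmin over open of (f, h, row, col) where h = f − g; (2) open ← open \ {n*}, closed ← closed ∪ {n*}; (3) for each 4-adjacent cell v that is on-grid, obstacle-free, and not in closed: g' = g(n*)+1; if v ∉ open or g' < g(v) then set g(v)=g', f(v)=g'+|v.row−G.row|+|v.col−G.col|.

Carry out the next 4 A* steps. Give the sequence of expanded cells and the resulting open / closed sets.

order=[(3,2) → (3,3) → (3,5) → (2,2)]; open=[(1,2) g=6 f=11, (2,1) g=6 f=9, (2,3) g=4 f=9, (2,5) g=2 f=9]; closed=[(2,2), (3,2), (3,3), (3,5), (4,2), (4,3), (4,4), (4,5)]

step 1: expand (3,2) (f=7, h=3) → closed; open now [(2,2) g=5 f=9, (3,3) g=3 f=7, (3,5) g=1 f=7]
step 2: expand (3,3) (f=7, h=4) → closed; open now [(2,2) g=5 f=9, (2,3) g=4 f=9, (3,5) g=1 f=7]
step 3: expand (3,5) (f=7, h=6) → closed; open now [(2,2) g=5 f=9, (2,3) g=4 f=9, (2,5) g=2 f=9]
step 4: expand (2,2) (f=9, h=4) → closed; open now [(1,2) g=6 f=11, (2,1) g=6 f=9, (2,3) g=4 f=9, (2,5) g=2 f=9]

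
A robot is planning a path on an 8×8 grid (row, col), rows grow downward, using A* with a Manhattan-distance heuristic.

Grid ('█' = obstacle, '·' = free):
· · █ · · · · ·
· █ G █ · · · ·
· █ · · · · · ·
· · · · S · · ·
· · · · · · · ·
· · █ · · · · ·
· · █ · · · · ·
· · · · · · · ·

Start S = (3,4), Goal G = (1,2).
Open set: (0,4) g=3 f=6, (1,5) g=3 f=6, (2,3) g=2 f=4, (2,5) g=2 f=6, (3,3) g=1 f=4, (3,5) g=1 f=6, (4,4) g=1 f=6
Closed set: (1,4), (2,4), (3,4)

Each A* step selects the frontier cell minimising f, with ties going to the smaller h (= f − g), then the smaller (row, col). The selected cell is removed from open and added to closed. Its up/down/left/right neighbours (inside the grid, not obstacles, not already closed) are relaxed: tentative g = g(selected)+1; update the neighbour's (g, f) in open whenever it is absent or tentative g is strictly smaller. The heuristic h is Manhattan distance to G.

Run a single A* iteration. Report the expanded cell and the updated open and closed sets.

step 1: expand (2,3) (f=4, h=2) → closed; open now [(0,4) g=3 f=6, (1,5) g=3 f=6, (2,2) g=3 f=4, (2,5) g=2 f=6, (3,3) g=1 f=4, (3,5) g=1 f=6, (4,4) g=1 f=6]

expanded=(2,3); open=[(0,4) g=3 f=6, (1,5) g=3 f=6, (2,2) g=3 f=4, (2,5) g=2 f=6, (3,3) g=1 f=4, (3,5) g=1 f=6, (4,4) g=1 f=6]; closed=[(1,4), (2,3), (2,4), (3,4)]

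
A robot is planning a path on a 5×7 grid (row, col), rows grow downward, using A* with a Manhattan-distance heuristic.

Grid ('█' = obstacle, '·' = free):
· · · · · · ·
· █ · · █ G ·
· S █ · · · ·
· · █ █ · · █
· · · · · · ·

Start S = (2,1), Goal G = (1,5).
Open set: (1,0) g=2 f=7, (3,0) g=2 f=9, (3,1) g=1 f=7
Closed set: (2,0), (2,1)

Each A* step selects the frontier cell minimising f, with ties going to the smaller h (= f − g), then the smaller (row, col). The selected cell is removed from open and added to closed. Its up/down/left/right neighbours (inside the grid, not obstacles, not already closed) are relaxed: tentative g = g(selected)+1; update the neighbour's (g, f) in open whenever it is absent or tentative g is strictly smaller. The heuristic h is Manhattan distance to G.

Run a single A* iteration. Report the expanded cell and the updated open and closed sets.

expanded=(1,0); open=[(0,0) g=3 f=9, (3,0) g=2 f=9, (3,1) g=1 f=7]; closed=[(1,0), (2,0), (2,1)]

step 1: expand (1,0) (f=7, h=5) → closed; open now [(0,0) g=3 f=9, (3,0) g=2 f=9, (3,1) g=1 f=7]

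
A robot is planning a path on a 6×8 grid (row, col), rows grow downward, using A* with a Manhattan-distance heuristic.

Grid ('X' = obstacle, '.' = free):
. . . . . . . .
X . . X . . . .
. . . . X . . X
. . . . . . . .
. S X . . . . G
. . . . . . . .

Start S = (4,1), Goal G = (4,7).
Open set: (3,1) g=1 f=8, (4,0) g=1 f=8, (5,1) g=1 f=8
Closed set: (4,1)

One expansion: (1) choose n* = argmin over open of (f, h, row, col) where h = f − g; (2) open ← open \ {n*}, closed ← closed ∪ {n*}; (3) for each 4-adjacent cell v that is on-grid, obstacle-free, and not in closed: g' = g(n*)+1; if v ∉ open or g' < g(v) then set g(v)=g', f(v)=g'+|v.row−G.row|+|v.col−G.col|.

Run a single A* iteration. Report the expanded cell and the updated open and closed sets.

expanded=(3,1); open=[(2,1) g=2 f=10, (3,0) g=2 f=10, (3,2) g=2 f=8, (4,0) g=1 f=8, (5,1) g=1 f=8]; closed=[(3,1), (4,1)]

step 1: expand (3,1) (f=8, h=7) → closed; open now [(2,1) g=2 f=10, (3,0) g=2 f=10, (3,2) g=2 f=8, (4,0) g=1 f=8, (5,1) g=1 f=8]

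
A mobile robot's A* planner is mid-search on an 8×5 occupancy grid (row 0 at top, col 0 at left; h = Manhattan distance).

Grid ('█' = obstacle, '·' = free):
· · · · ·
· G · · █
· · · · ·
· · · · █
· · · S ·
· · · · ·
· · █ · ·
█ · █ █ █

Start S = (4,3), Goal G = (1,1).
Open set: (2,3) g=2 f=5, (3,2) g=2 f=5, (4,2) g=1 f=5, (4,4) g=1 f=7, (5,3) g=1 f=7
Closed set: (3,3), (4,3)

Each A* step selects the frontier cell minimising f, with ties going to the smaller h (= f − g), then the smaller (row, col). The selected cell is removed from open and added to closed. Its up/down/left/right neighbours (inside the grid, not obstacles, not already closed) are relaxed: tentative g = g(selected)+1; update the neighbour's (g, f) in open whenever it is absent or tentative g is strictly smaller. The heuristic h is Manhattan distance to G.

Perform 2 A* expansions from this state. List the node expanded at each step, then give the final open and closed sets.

order=[(2,3) → (1,3)]; open=[(0,3) g=4 f=7, (1,2) g=4 f=5, (2,2) g=3 f=5, (2,4) g=3 f=7, (3,2) g=2 f=5, (4,2) g=1 f=5, (4,4) g=1 f=7, (5,3) g=1 f=7]; closed=[(1,3), (2,3), (3,3), (4,3)]

step 1: expand (2,3) (f=5, h=3) → closed; open now [(1,3) g=3 f=5, (2,2) g=3 f=5, (2,4) g=3 f=7, (3,2) g=2 f=5, (4,2) g=1 f=5, (4,4) g=1 f=7, (5,3) g=1 f=7]
step 2: expand (1,3) (f=5, h=2) → closed; open now [(0,3) g=4 f=7, (1,2) g=4 f=5, (2,2) g=3 f=5, (2,4) g=3 f=7, (3,2) g=2 f=5, (4,2) g=1 f=5, (4,4) g=1 f=7, (5,3) g=1 f=7]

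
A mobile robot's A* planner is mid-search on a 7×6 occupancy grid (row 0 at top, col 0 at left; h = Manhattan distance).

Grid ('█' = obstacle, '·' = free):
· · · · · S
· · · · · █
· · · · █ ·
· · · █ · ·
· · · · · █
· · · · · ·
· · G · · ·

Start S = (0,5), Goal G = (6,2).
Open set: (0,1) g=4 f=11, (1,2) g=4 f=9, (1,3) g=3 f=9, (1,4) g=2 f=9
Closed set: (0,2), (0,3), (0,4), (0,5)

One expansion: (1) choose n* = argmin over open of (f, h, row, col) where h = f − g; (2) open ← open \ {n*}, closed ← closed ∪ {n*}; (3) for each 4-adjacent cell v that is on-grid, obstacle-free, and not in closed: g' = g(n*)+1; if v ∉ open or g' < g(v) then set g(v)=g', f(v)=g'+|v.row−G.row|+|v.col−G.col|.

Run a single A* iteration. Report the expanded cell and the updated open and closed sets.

step 1: expand (1,2) (f=9, h=5) → closed; open now [(0,1) g=4 f=11, (1,1) g=5 f=11, (1,3) g=3 f=9, (1,4) g=2 f=9, (2,2) g=5 f=9]

expanded=(1,2); open=[(0,1) g=4 f=11, (1,1) g=5 f=11, (1,3) g=3 f=9, (1,4) g=2 f=9, (2,2) g=5 f=9]; closed=[(0,2), (0,3), (0,4), (0,5), (1,2)]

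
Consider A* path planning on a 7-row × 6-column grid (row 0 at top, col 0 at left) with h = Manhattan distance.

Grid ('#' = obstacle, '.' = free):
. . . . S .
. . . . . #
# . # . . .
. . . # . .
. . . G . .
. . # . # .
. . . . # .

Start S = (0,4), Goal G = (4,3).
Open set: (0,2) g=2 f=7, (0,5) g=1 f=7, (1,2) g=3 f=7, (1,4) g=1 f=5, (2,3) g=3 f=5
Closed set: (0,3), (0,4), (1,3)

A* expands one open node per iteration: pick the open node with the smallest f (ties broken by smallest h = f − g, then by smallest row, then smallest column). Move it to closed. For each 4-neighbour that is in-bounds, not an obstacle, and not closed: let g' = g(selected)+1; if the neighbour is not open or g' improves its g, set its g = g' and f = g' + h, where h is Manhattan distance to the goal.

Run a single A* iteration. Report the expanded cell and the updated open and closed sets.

step 1: expand (2,3) (f=5, h=2) → closed; open now [(0,2) g=2 f=7, (0,5) g=1 f=7, (1,2) g=3 f=7, (1,4) g=1 f=5, (2,4) g=4 f=7]

expanded=(2,3); open=[(0,2) g=2 f=7, (0,5) g=1 f=7, (1,2) g=3 f=7, (1,4) g=1 f=5, (2,4) g=4 f=7]; closed=[(0,3), (0,4), (1,3), (2,3)]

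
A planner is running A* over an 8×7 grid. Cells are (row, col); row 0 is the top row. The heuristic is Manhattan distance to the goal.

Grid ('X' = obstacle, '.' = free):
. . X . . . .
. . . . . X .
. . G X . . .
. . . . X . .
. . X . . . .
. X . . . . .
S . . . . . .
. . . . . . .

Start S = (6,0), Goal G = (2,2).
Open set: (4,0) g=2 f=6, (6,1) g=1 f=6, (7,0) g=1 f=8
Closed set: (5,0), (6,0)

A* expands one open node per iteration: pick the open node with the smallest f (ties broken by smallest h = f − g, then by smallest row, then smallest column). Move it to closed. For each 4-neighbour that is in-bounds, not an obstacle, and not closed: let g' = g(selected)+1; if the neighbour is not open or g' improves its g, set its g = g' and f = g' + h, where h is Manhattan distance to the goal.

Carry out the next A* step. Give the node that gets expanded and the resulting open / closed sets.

expanded=(4,0); open=[(3,0) g=3 f=6, (4,1) g=3 f=6, (6,1) g=1 f=6, (7,0) g=1 f=8]; closed=[(4,0), (5,0), (6,0)]

step 1: expand (4,0) (f=6, h=4) → closed; open now [(3,0) g=3 f=6, (4,1) g=3 f=6, (6,1) g=1 f=6, (7,0) g=1 f=8]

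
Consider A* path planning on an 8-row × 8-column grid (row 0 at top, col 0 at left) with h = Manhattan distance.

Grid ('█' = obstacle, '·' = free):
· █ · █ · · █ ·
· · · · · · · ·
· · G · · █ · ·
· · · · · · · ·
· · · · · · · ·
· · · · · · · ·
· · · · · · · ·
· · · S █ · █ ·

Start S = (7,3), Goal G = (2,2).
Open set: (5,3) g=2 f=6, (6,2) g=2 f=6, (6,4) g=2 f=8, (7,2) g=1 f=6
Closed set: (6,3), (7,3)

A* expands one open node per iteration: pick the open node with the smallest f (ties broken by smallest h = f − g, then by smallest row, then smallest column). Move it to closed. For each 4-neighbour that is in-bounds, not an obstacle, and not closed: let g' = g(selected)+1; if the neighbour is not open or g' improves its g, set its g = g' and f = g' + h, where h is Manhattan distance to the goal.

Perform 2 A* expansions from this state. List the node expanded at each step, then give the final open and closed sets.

step 1: expand (5,3) (f=6, h=4) → closed; open now [(4,3) g=3 f=6, (5,2) g=3 f=6, (5,4) g=3 f=8, (6,2) g=2 f=6, (6,4) g=2 f=8, (7,2) g=1 f=6]
step 2: expand (4,3) (f=6, h=3) → closed; open now [(3,3) g=4 f=6, (4,2) g=4 f=6, (4,4) g=4 f=8, (5,2) g=3 f=6, (5,4) g=3 f=8, (6,2) g=2 f=6, (6,4) g=2 f=8, (7,2) g=1 f=6]

order=[(5,3) → (4,3)]; open=[(3,3) g=4 f=6, (4,2) g=4 f=6, (4,4) g=4 f=8, (5,2) g=3 f=6, (5,4) g=3 f=8, (6,2) g=2 f=6, (6,4) g=2 f=8, (7,2) g=1 f=6]; closed=[(4,3), (5,3), (6,3), (7,3)]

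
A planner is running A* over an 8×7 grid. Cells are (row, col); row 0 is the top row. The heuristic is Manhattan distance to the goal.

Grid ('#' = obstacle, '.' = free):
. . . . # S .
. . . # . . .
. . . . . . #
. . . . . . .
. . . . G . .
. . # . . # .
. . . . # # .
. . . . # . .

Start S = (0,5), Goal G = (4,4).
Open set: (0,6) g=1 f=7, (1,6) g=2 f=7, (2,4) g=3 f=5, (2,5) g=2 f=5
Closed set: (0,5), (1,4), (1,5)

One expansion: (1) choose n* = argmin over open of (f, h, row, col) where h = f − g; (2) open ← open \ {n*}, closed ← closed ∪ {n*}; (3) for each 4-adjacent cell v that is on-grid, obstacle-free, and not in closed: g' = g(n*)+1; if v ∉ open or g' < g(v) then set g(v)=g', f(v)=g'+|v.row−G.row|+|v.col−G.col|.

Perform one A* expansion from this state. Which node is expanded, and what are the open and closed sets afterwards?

step 1: expand (2,4) (f=5, h=2) → closed; open now [(0,6) g=1 f=7, (1,6) g=2 f=7, (2,3) g=4 f=7, (2,5) g=2 f=5, (3,4) g=4 f=5]

expanded=(2,4); open=[(0,6) g=1 f=7, (1,6) g=2 f=7, (2,3) g=4 f=7, (2,5) g=2 f=5, (3,4) g=4 f=5]; closed=[(0,5), (1,4), (1,5), (2,4)]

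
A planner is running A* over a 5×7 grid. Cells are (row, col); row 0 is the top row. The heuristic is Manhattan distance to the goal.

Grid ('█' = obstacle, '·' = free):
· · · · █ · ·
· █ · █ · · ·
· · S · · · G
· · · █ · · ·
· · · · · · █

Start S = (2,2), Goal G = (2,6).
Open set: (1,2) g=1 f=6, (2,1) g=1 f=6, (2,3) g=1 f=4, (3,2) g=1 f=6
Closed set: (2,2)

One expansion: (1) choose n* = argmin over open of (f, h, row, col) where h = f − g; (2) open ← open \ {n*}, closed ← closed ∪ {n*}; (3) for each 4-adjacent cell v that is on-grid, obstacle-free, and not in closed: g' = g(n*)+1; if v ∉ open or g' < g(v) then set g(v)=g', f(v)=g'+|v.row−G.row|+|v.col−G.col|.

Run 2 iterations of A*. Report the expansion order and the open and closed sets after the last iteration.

step 1: expand (2,3) (f=4, h=3) → closed; open now [(1,2) g=1 f=6, (2,1) g=1 f=6, (2,4) g=2 f=4, (3,2) g=1 f=6]
step 2: expand (2,4) (f=4, h=2) → closed; open now [(1,2) g=1 f=6, (1,4) g=3 f=6, (2,1) g=1 f=6, (2,5) g=3 f=4, (3,2) g=1 f=6, (3,4) g=3 f=6]

order=[(2,3) → (2,4)]; open=[(1,2) g=1 f=6, (1,4) g=3 f=6, (2,1) g=1 f=6, (2,5) g=3 f=4, (3,2) g=1 f=6, (3,4) g=3 f=6]; closed=[(2,2), (2,3), (2,4)]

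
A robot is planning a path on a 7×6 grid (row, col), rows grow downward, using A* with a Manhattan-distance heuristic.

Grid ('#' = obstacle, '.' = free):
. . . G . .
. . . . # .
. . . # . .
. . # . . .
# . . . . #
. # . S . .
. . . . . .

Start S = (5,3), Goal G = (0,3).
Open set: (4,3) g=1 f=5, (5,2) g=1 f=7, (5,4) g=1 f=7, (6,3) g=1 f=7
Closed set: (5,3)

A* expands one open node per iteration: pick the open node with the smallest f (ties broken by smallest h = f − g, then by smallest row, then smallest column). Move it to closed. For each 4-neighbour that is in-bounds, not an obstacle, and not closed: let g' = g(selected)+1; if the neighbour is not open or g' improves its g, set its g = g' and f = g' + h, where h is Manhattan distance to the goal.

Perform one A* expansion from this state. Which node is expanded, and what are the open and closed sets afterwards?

expanded=(4,3); open=[(3,3) g=2 f=5, (4,2) g=2 f=7, (4,4) g=2 f=7, (5,2) g=1 f=7, (5,4) g=1 f=7, (6,3) g=1 f=7]; closed=[(4,3), (5,3)]

step 1: expand (4,3) (f=5, h=4) → closed; open now [(3,3) g=2 f=5, (4,2) g=2 f=7, (4,4) g=2 f=7, (5,2) g=1 f=7, (5,4) g=1 f=7, (6,3) g=1 f=7]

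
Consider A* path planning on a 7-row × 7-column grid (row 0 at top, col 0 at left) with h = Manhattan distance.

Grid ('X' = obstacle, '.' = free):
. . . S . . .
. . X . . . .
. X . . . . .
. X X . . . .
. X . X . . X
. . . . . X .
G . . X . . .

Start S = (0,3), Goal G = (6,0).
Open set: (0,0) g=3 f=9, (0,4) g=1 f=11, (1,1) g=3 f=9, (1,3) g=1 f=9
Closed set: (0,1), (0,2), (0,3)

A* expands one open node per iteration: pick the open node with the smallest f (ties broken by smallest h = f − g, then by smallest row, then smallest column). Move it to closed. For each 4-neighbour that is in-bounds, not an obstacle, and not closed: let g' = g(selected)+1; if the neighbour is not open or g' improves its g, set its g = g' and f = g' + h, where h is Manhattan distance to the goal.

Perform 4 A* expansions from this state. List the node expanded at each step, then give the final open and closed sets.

step 1: expand (0,0) (f=9, h=6) → closed; open now [(0,4) g=1 f=11, (1,0) g=4 f=9, (1,1) g=3 f=9, (1,3) g=1 f=9]
step 2: expand (1,0) (f=9, h=5) → closed; open now [(0,4) g=1 f=11, (1,1) g=3 f=9, (1,3) g=1 f=9, (2,0) g=5 f=9]
step 3: expand (2,0) (f=9, h=4) → closed; open now [(0,4) g=1 f=11, (1,1) g=3 f=9, (1,3) g=1 f=9, (3,0) g=6 f=9]
step 4: expand (3,0) (f=9, h=3) → closed; open now [(0,4) g=1 f=11, (1,1) g=3 f=9, (1,3) g=1 f=9, (4,0) g=7 f=9]

order=[(0,0) → (1,0) → (2,0) → (3,0)]; open=[(0,4) g=1 f=11, (1,1) g=3 f=9, (1,3) g=1 f=9, (4,0) g=7 f=9]; closed=[(0,0), (0,1), (0,2), (0,3), (1,0), (2,0), (3,0)]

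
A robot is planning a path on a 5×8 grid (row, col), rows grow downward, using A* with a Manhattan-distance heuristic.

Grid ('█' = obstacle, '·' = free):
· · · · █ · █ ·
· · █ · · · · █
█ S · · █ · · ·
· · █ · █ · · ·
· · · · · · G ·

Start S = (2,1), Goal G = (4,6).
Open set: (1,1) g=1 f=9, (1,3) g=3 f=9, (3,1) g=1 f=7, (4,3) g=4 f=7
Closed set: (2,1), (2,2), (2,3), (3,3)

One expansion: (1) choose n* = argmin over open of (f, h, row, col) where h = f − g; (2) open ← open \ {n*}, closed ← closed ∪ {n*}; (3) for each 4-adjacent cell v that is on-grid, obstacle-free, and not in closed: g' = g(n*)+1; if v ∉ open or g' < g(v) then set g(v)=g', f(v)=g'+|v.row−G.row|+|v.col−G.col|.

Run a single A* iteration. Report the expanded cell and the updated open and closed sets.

expanded=(4,3); open=[(1,1) g=1 f=9, (1,3) g=3 f=9, (3,1) g=1 f=7, (4,2) g=5 f=9, (4,4) g=5 f=7]; closed=[(2,1), (2,2), (2,3), (3,3), (4,3)]

step 1: expand (4,3) (f=7, h=3) → closed; open now [(1,1) g=1 f=9, (1,3) g=3 f=9, (3,1) g=1 f=7, (4,2) g=5 f=9, (4,4) g=5 f=7]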